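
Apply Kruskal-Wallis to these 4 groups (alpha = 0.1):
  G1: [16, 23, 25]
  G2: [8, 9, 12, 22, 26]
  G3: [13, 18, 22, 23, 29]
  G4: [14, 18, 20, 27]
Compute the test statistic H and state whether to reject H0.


Step 1: Combine all N = 17 observations and assign midranks.
sorted (value, group, rank): (8,G2,1), (9,G2,2), (12,G2,3), (13,G3,4), (14,G4,5), (16,G1,6), (18,G3,7.5), (18,G4,7.5), (20,G4,9), (22,G2,10.5), (22,G3,10.5), (23,G1,12.5), (23,G3,12.5), (25,G1,14), (26,G2,15), (27,G4,16), (29,G3,17)
Step 2: Sum ranks within each group.
R_1 = 32.5 (n_1 = 3)
R_2 = 31.5 (n_2 = 5)
R_3 = 51.5 (n_3 = 5)
R_4 = 37.5 (n_4 = 4)
Step 3: H = 12/(N(N+1)) * sum(R_i^2/n_i) - 3(N+1)
     = 12/(17*18) * (32.5^2/3 + 31.5^2/5 + 51.5^2/5 + 37.5^2/4) - 3*18
     = 0.039216 * 1432.55 - 54
     = 2.178268.
Step 4: Ties present; correction factor C = 1 - 18/(17^3 - 17) = 0.996324. Corrected H = 2.178268 / 0.996324 = 2.186306.
Step 5: Under H0, H ~ chi^2(3); p-value = 0.534651.
Step 6: alpha = 0.1. fail to reject H0.

H = 2.1863, df = 3, p = 0.534651, fail to reject H0.


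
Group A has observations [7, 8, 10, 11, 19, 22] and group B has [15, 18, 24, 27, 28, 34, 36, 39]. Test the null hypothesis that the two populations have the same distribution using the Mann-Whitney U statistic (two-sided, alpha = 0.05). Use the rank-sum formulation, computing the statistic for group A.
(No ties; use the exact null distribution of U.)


Step 1: Combine and sort all 14 observations; assign midranks.
sorted (value, group): (7,X), (8,X), (10,X), (11,X), (15,Y), (18,Y), (19,X), (22,X), (24,Y), (27,Y), (28,Y), (34,Y), (36,Y), (39,Y)
ranks: 7->1, 8->2, 10->3, 11->4, 15->5, 18->6, 19->7, 22->8, 24->9, 27->10, 28->11, 34->12, 36->13, 39->14
Step 2: Rank sum for X: R1 = 1 + 2 + 3 + 4 + 7 + 8 = 25.
Step 3: U_X = R1 - n1(n1+1)/2 = 25 - 6*7/2 = 25 - 21 = 4.
       U_Y = n1*n2 - U_X = 48 - 4 = 44.
Step 4: No ties, so the exact null distribution of U (based on enumerating the C(14,6) = 3003 equally likely rank assignments) gives the two-sided p-value.
Step 5: p-value = 0.007992; compare to alpha = 0.05. reject H0.

U_X = 4, p = 0.007992, reject H0 at alpha = 0.05.


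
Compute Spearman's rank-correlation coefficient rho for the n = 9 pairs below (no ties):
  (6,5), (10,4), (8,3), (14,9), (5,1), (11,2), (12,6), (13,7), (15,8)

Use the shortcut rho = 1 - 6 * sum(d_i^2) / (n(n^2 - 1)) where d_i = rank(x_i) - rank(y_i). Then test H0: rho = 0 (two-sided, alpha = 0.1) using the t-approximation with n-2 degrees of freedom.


Step 1: Rank x and y separately (midranks; no ties here).
rank(x): 6->2, 10->4, 8->3, 14->8, 5->1, 11->5, 12->6, 13->7, 15->9
rank(y): 5->5, 4->4, 3->3, 9->9, 1->1, 2->2, 6->6, 7->7, 8->8
Step 2: d_i = R_x(i) - R_y(i); compute d_i^2.
  (2-5)^2=9, (4-4)^2=0, (3-3)^2=0, (8-9)^2=1, (1-1)^2=0, (5-2)^2=9, (6-6)^2=0, (7-7)^2=0, (9-8)^2=1
sum(d^2) = 20.
Step 3: rho = 1 - 6*20 / (9*(9^2 - 1)) = 1 - 120/720 = 0.833333.
Step 4: Under H0, t = rho * sqrt((n-2)/(1-rho^2)) = 3.9886 ~ t(7).
Step 5: Two-sided p-value from the t-distribution with 7 df = 0.005266.
Step 6: alpha = 0.1. reject H0.

rho = 0.8333, p = 0.005266, reject H0 at alpha = 0.1.


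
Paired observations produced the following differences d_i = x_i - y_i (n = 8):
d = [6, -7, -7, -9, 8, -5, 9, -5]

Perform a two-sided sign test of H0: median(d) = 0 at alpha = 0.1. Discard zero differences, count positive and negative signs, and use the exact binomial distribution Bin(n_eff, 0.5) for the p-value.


Step 1: Discard zero differences. Original n = 8; n_eff = number of nonzero differences = 8.
Nonzero differences (with sign): +6, -7, -7, -9, +8, -5, +9, -5
Step 2: Count signs: positive = 3, negative = 5.
Step 3: Under H0: P(positive) = 0.5, so the number of positives S ~ Bin(8, 0.5).
Step 4: Two-sided exact p-value = sum of Bin(8,0.5) probabilities at or below the observed probability = 0.726562.
Step 5: alpha = 0.1. fail to reject H0.

n_eff = 8, pos = 3, neg = 5, p = 0.726562, fail to reject H0.


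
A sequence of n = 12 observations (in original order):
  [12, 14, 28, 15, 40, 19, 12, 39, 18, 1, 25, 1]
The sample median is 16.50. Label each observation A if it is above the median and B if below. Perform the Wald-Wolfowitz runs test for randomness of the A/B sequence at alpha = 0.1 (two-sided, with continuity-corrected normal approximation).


Step 1: Compute median = 16.50; label A = above, B = below.
Labels in order: BBABAABAABAB  (n_A = 6, n_B = 6)
Step 2: Count runs R = 9.
Step 3: Under H0 (random ordering), E[R] = 2*n_A*n_B/(n_A+n_B) + 1 = 2*6*6/12 + 1 = 7.0000.
        Var[R] = 2*n_A*n_B*(2*n_A*n_B - n_A - n_B) / ((n_A+n_B)^2 * (n_A+n_B-1)) = 4320/1584 = 2.7273.
        SD[R] = 1.6514.
Step 4: Continuity-corrected z = (R - 0.5 - E[R]) / SD[R] = (9 - 0.5 - 7.0000) / 1.6514 = 0.9083.
Step 5: Two-sided p-value via normal approximation = 2*(1 - Phi(|z|)) = 0.363722.
Step 6: alpha = 0.1. fail to reject H0.

R = 9, z = 0.9083, p = 0.363722, fail to reject H0.


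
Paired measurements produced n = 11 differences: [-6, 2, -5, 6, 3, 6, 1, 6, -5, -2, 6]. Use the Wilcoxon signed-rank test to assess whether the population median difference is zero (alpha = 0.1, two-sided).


Step 1: Drop any zero differences (none here) and take |d_i|.
|d| = [6, 2, 5, 6, 3, 6, 1, 6, 5, 2, 6]
Step 2: Midrank |d_i| (ties get averaged ranks).
ranks: |6|->9, |2|->2.5, |5|->5.5, |6|->9, |3|->4, |6|->9, |1|->1, |6|->9, |5|->5.5, |2|->2.5, |6|->9
Step 3: Attach original signs; sum ranks with positive sign and with negative sign.
W+ = 2.5 + 9 + 4 + 9 + 1 + 9 + 9 = 43.5
W- = 9 + 5.5 + 5.5 + 2.5 = 22.5
(Check: W+ + W- = 66 should equal n(n+1)/2 = 66.)
Step 4: Test statistic W = min(W+, W-) = 22.5.
Step 5: Ties in |d|, so use the tie-corrected normal approximation.
        E[W] = n(n+1)/4 = 11*12/4 = 33.
        Tie groups: |d|=2 (t=2), |d|=5 (t=2), |d|=6 (t=5); sum(t^3 - t) = 132.
        Var[W] = n(n+1)(2n+1)/24 - sum(t^3-t)/48 = 3036/24 - 132/48 = 123.75.
        z = (W - E[W]) / sqrt(Var[W]) = (22.5 - 33) / 11.1243 = -0.9439.
        Two-sided p = 2*Phi(z) = 0.345231.
Step 6: alpha = 0.1. fail to reject H0.

W+ = 43.5, W- = 22.5, W = min = 22.5, p = 0.345231, fail to reject H0.


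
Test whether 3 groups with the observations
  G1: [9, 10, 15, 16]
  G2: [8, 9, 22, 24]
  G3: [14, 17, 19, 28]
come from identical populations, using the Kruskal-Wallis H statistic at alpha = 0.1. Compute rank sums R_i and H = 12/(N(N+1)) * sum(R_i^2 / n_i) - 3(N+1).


Step 1: Combine all N = 12 observations and assign midranks.
sorted (value, group, rank): (8,G2,1), (9,G1,2.5), (9,G2,2.5), (10,G1,4), (14,G3,5), (15,G1,6), (16,G1,7), (17,G3,8), (19,G3,9), (22,G2,10), (24,G2,11), (28,G3,12)
Step 2: Sum ranks within each group.
R_1 = 19.5 (n_1 = 4)
R_2 = 24.5 (n_2 = 4)
R_3 = 34 (n_3 = 4)
Step 3: H = 12/(N(N+1)) * sum(R_i^2/n_i) - 3(N+1)
     = 12/(12*13) * (19.5^2/4 + 24.5^2/4 + 34^2/4) - 3*13
     = 0.076923 * 534.125 - 39
     = 2.086538.
Step 4: Ties present; correction factor C = 1 - 6/(12^3 - 12) = 0.996503. Corrected H = 2.086538 / 0.996503 = 2.093860.
Step 5: Under H0, H ~ chi^2(2); p-value = 0.351014.
Step 6: alpha = 0.1. fail to reject H0.

H = 2.0939, df = 2, p = 0.351014, fail to reject H0.


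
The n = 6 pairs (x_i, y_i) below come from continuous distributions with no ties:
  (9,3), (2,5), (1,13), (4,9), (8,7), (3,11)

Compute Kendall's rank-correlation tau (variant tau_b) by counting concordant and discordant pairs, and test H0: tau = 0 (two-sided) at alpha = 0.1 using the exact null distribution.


Step 1: Enumerate the 15 unordered pairs (i,j) with i<j and classify each by sign(x_j-x_i) * sign(y_j-y_i).
  (1,2):dx=-7,dy=+2->D; (1,3):dx=-8,dy=+10->D; (1,4):dx=-5,dy=+6->D; (1,5):dx=-1,dy=+4->D
  (1,6):dx=-6,dy=+8->D; (2,3):dx=-1,dy=+8->D; (2,4):dx=+2,dy=+4->C; (2,5):dx=+6,dy=+2->C
  (2,6):dx=+1,dy=+6->C; (3,4):dx=+3,dy=-4->D; (3,5):dx=+7,dy=-6->D; (3,6):dx=+2,dy=-2->D
  (4,5):dx=+4,dy=-2->D; (4,6):dx=-1,dy=+2->D; (5,6):dx=-5,dy=+4->D
Step 2: C = 3, D = 12, total pairs = 15.
Step 3: tau = (C - D)/(n(n-1)/2) = (3 - 12)/15 = -0.600000.
Step 4: Exact two-sided p-value (enumerate n! = 720 permutations of y under H0): p = 0.136111.
Step 5: alpha = 0.1. fail to reject H0.

tau_b = -0.6000 (C=3, D=12), p = 0.136111, fail to reject H0.


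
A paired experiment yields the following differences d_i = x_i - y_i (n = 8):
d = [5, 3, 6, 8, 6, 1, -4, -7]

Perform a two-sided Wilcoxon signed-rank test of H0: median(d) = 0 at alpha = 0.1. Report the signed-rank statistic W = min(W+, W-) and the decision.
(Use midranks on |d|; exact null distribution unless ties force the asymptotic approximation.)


Step 1: Drop any zero differences (none here) and take |d_i|.
|d| = [5, 3, 6, 8, 6, 1, 4, 7]
Step 2: Midrank |d_i| (ties get averaged ranks).
ranks: |5|->4, |3|->2, |6|->5.5, |8|->8, |6|->5.5, |1|->1, |4|->3, |7|->7
Step 3: Attach original signs; sum ranks with positive sign and with negative sign.
W+ = 4 + 2 + 5.5 + 8 + 5.5 + 1 = 26
W- = 3 + 7 = 10
(Check: W+ + W- = 36 should equal n(n+1)/2 = 36.)
Step 4: Test statistic W = min(W+, W-) = 10.
Step 5: Ties in |d|, so use the tie-corrected normal approximation.
        E[W] = n(n+1)/4 = 8*9/4 = 18.
        Tie groups: |d|=6 (t=2); sum(t^3 - t) = 6.
        Var[W] = n(n+1)(2n+1)/24 - sum(t^3-t)/48 = 1224/24 - 6/48 = 50.875.
        z = (W - E[W]) / sqrt(Var[W]) = (10 - 18) / 7.1327 = -1.1216.
        Two-sided p = 2*Phi(z) = 0.262033.
Step 6: alpha = 0.1. fail to reject H0.

W+ = 26, W- = 10, W = min = 10, p = 0.262033, fail to reject H0.


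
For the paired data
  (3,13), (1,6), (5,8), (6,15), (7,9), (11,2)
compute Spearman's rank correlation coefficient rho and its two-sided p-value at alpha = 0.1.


Step 1: Rank x and y separately (midranks; no ties here).
rank(x): 3->2, 1->1, 5->3, 6->4, 7->5, 11->6
rank(y): 13->5, 6->2, 8->3, 15->6, 9->4, 2->1
Step 2: d_i = R_x(i) - R_y(i); compute d_i^2.
  (2-5)^2=9, (1-2)^2=1, (3-3)^2=0, (4-6)^2=4, (5-4)^2=1, (6-1)^2=25
sum(d^2) = 40.
Step 3: rho = 1 - 6*40 / (6*(6^2 - 1)) = 1 - 240/210 = -0.142857.
Step 4: Under H0, t = rho * sqrt((n-2)/(1-rho^2)) = -0.2887 ~ t(4).
Step 5: Two-sided p-value from the t-distribution with 4 df = 0.787172.
Step 6: alpha = 0.1. fail to reject H0.

rho = -0.1429, p = 0.787172, fail to reject H0 at alpha = 0.1.


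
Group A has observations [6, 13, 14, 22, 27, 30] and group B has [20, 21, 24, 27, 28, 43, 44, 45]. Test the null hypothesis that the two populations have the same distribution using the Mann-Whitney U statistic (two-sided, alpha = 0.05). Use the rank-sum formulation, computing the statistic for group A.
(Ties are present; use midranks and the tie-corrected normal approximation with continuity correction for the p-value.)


Step 1: Combine and sort all 14 observations; assign midranks.
sorted (value, group): (6,X), (13,X), (14,X), (20,Y), (21,Y), (22,X), (24,Y), (27,X), (27,Y), (28,Y), (30,X), (43,Y), (44,Y), (45,Y)
ranks: 6->1, 13->2, 14->3, 20->4, 21->5, 22->6, 24->7, 27->8.5, 27->8.5, 28->10, 30->11, 43->12, 44->13, 45->14
Step 2: Rank sum for X: R1 = 1 + 2 + 3 + 6 + 8.5 + 11 = 31.5.
Step 3: U_X = R1 - n1(n1+1)/2 = 31.5 - 6*7/2 = 31.5 - 21 = 10.5.
       U_Y = n1*n2 - U_X = 48 - 10.5 = 37.5.
Step 4: Ties are present, so use the tie-corrected normal approximation (with continuity correction) for the p-value.
Step 5: p-value = 0.092930; compare to alpha = 0.05. fail to reject H0.

U_X = 10.5, p = 0.092930, fail to reject H0 at alpha = 0.05.


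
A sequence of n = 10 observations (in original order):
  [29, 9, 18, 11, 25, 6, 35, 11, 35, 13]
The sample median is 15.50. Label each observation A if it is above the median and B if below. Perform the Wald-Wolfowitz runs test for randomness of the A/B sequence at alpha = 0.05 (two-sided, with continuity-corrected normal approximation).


Step 1: Compute median = 15.50; label A = above, B = below.
Labels in order: ABABABABAB  (n_A = 5, n_B = 5)
Step 2: Count runs R = 10.
Step 3: Under H0 (random ordering), E[R] = 2*n_A*n_B/(n_A+n_B) + 1 = 2*5*5/10 + 1 = 6.0000.
        Var[R] = 2*n_A*n_B*(2*n_A*n_B - n_A - n_B) / ((n_A+n_B)^2 * (n_A+n_B-1)) = 2000/900 = 2.2222.
        SD[R] = 1.4907.
Step 4: Continuity-corrected z = (R - 0.5 - E[R]) / SD[R] = (10 - 0.5 - 6.0000) / 1.4907 = 2.3479.
Step 5: Two-sided p-value via normal approximation = 2*(1 - Phi(|z|)) = 0.018881.
Step 6: alpha = 0.05. reject H0.

R = 10, z = 2.3479, p = 0.018881, reject H0.


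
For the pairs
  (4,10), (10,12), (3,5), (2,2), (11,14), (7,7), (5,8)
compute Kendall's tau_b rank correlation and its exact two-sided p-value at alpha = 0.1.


Step 1: Enumerate the 21 unordered pairs (i,j) with i<j and classify each by sign(x_j-x_i) * sign(y_j-y_i).
  (1,2):dx=+6,dy=+2->C; (1,3):dx=-1,dy=-5->C; (1,4):dx=-2,dy=-8->C; (1,5):dx=+7,dy=+4->C
  (1,6):dx=+3,dy=-3->D; (1,7):dx=+1,dy=-2->D; (2,3):dx=-7,dy=-7->C; (2,4):dx=-8,dy=-10->C
  (2,5):dx=+1,dy=+2->C; (2,6):dx=-3,dy=-5->C; (2,7):dx=-5,dy=-4->C; (3,4):dx=-1,dy=-3->C
  (3,5):dx=+8,dy=+9->C; (3,6):dx=+4,dy=+2->C; (3,7):dx=+2,dy=+3->C; (4,5):dx=+9,dy=+12->C
  (4,6):dx=+5,dy=+5->C; (4,7):dx=+3,dy=+6->C; (5,6):dx=-4,dy=-7->C; (5,7):dx=-6,dy=-6->C
  (6,7):dx=-2,dy=+1->D
Step 2: C = 18, D = 3, total pairs = 21.
Step 3: tau = (C - D)/(n(n-1)/2) = (18 - 3)/21 = 0.714286.
Step 4: Exact two-sided p-value (enumerate n! = 5040 permutations of y under H0): p = 0.030159.
Step 5: alpha = 0.1. reject H0.

tau_b = 0.7143 (C=18, D=3), p = 0.030159, reject H0.


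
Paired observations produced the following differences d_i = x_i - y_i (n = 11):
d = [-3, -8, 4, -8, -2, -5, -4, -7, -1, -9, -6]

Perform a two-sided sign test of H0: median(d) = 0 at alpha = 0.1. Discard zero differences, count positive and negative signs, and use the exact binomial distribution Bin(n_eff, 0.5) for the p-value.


Step 1: Discard zero differences. Original n = 11; n_eff = number of nonzero differences = 11.
Nonzero differences (with sign): -3, -8, +4, -8, -2, -5, -4, -7, -1, -9, -6
Step 2: Count signs: positive = 1, negative = 10.
Step 3: Under H0: P(positive) = 0.5, so the number of positives S ~ Bin(11, 0.5).
Step 4: Two-sided exact p-value = sum of Bin(11,0.5) probabilities at or below the observed probability = 0.011719.
Step 5: alpha = 0.1. reject H0.

n_eff = 11, pos = 1, neg = 10, p = 0.011719, reject H0.


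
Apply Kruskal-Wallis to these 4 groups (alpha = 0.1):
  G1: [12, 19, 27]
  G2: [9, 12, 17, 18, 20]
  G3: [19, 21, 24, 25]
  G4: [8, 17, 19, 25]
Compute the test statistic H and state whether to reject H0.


Step 1: Combine all N = 16 observations and assign midranks.
sorted (value, group, rank): (8,G4,1), (9,G2,2), (12,G1,3.5), (12,G2,3.5), (17,G2,5.5), (17,G4,5.5), (18,G2,7), (19,G1,9), (19,G3,9), (19,G4,9), (20,G2,11), (21,G3,12), (24,G3,13), (25,G3,14.5), (25,G4,14.5), (27,G1,16)
Step 2: Sum ranks within each group.
R_1 = 28.5 (n_1 = 3)
R_2 = 29 (n_2 = 5)
R_3 = 48.5 (n_3 = 4)
R_4 = 30 (n_4 = 4)
Step 3: H = 12/(N(N+1)) * sum(R_i^2/n_i) - 3(N+1)
     = 12/(16*17) * (28.5^2/3 + 29^2/5 + 48.5^2/4 + 30^2/4) - 3*17
     = 0.044118 * 1252.01 - 51
     = 4.235846.
Step 4: Ties present; correction factor C = 1 - 42/(16^3 - 16) = 0.989706. Corrected H = 4.235846 / 0.989706 = 4.279903.
Step 5: Under H0, H ~ chi^2(3); p-value = 0.232783.
Step 6: alpha = 0.1. fail to reject H0.

H = 4.2799, df = 3, p = 0.232783, fail to reject H0.


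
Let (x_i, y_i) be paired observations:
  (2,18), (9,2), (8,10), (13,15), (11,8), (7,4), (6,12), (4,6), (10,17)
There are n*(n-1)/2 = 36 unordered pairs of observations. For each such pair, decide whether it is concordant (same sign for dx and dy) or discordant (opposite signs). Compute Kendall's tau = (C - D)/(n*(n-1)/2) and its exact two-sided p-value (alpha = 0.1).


Step 1: Enumerate the 36 unordered pairs (i,j) with i<j and classify each by sign(x_j-x_i) * sign(y_j-y_i).
  (1,2):dx=+7,dy=-16->D; (1,3):dx=+6,dy=-8->D; (1,4):dx=+11,dy=-3->D; (1,5):dx=+9,dy=-10->D
  (1,6):dx=+5,dy=-14->D; (1,7):dx=+4,dy=-6->D; (1,8):dx=+2,dy=-12->D; (1,9):dx=+8,dy=-1->D
  (2,3):dx=-1,dy=+8->D; (2,4):dx=+4,dy=+13->C; (2,5):dx=+2,dy=+6->C; (2,6):dx=-2,dy=+2->D
  (2,7):dx=-3,dy=+10->D; (2,8):dx=-5,dy=+4->D; (2,9):dx=+1,dy=+15->C; (3,4):dx=+5,dy=+5->C
  (3,5):dx=+3,dy=-2->D; (3,6):dx=-1,dy=-6->C; (3,7):dx=-2,dy=+2->D; (3,8):dx=-4,dy=-4->C
  (3,9):dx=+2,dy=+7->C; (4,5):dx=-2,dy=-7->C; (4,6):dx=-6,dy=-11->C; (4,7):dx=-7,dy=-3->C
  (4,8):dx=-9,dy=-9->C; (4,9):dx=-3,dy=+2->D; (5,6):dx=-4,dy=-4->C; (5,7):dx=-5,dy=+4->D
  (5,8):dx=-7,dy=-2->C; (5,9):dx=-1,dy=+9->D; (6,7):dx=-1,dy=+8->D; (6,8):dx=-3,dy=+2->D
  (6,9):dx=+3,dy=+13->C; (7,8):dx=-2,dy=-6->C; (7,9):dx=+4,dy=+5->C; (8,9):dx=+6,dy=+11->C
Step 2: C = 17, D = 19, total pairs = 36.
Step 3: tau = (C - D)/(n(n-1)/2) = (17 - 19)/36 = -0.055556.
Step 4: Exact two-sided p-value (enumerate n! = 362880 permutations of y under H0): p = 0.919455.
Step 5: alpha = 0.1. fail to reject H0.

tau_b = -0.0556 (C=17, D=19), p = 0.919455, fail to reject H0.


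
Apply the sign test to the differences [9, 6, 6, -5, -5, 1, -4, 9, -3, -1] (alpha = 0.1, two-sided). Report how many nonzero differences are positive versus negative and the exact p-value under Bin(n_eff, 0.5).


Step 1: Discard zero differences. Original n = 10; n_eff = number of nonzero differences = 10.
Nonzero differences (with sign): +9, +6, +6, -5, -5, +1, -4, +9, -3, -1
Step 2: Count signs: positive = 5, negative = 5.
Step 3: Under H0: P(positive) = 0.5, so the number of positives S ~ Bin(10, 0.5).
Step 4: Two-sided exact p-value = sum of Bin(10,0.5) probabilities at or below the observed probability = 1.000000.
Step 5: alpha = 0.1. fail to reject H0.

n_eff = 10, pos = 5, neg = 5, p = 1.000000, fail to reject H0.


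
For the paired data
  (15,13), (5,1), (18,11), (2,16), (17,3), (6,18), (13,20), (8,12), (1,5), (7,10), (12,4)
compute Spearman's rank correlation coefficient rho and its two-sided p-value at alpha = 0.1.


Step 1: Rank x and y separately (midranks; no ties here).
rank(x): 15->9, 5->3, 18->11, 2->2, 17->10, 6->4, 13->8, 8->6, 1->1, 7->5, 12->7
rank(y): 13->8, 1->1, 11->6, 16->9, 3->2, 18->10, 20->11, 12->7, 5->4, 10->5, 4->3
Step 2: d_i = R_x(i) - R_y(i); compute d_i^2.
  (9-8)^2=1, (3-1)^2=4, (11-6)^2=25, (2-9)^2=49, (10-2)^2=64, (4-10)^2=36, (8-11)^2=9, (6-7)^2=1, (1-4)^2=9, (5-5)^2=0, (7-3)^2=16
sum(d^2) = 214.
Step 3: rho = 1 - 6*214 / (11*(11^2 - 1)) = 1 - 1284/1320 = 0.027273.
Step 4: Under H0, t = rho * sqrt((n-2)/(1-rho^2)) = 0.0818 ~ t(9).
Step 5: Two-sided p-value from the t-distribution with 9 df = 0.936558.
Step 6: alpha = 0.1. fail to reject H0.

rho = 0.0273, p = 0.936558, fail to reject H0 at alpha = 0.1.


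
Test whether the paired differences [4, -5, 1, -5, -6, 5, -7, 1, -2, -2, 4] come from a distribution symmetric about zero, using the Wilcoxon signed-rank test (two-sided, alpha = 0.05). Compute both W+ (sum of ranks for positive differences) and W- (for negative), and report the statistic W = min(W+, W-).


Step 1: Drop any zero differences (none here) and take |d_i|.
|d| = [4, 5, 1, 5, 6, 5, 7, 1, 2, 2, 4]
Step 2: Midrank |d_i| (ties get averaged ranks).
ranks: |4|->5.5, |5|->8, |1|->1.5, |5|->8, |6|->10, |5|->8, |7|->11, |1|->1.5, |2|->3.5, |2|->3.5, |4|->5.5
Step 3: Attach original signs; sum ranks with positive sign and with negative sign.
W+ = 5.5 + 1.5 + 8 + 1.5 + 5.5 = 22
W- = 8 + 8 + 10 + 11 + 3.5 + 3.5 = 44
(Check: W+ + W- = 66 should equal n(n+1)/2 = 66.)
Step 4: Test statistic W = min(W+, W-) = 22.
Step 5: Ties in |d|, so use the tie-corrected normal approximation.
        E[W] = n(n+1)/4 = 11*12/4 = 33.
        Tie groups: |d|=1 (t=2), |d|=2 (t=2), |d|=4 (t=2), |d|=5 (t=3); sum(t^3 - t) = 42.
        Var[W] = n(n+1)(2n+1)/24 - sum(t^3-t)/48 = 3036/24 - 42/48 = 125.625.
        z = (W - E[W]) / sqrt(Var[W]) = (22 - 33) / 11.2083 = -0.9814.
        Two-sided p = 2*Phi(z) = 0.326386.
Step 6: alpha = 0.05. fail to reject H0.

W+ = 22, W- = 44, W = min = 22, p = 0.326386, fail to reject H0.


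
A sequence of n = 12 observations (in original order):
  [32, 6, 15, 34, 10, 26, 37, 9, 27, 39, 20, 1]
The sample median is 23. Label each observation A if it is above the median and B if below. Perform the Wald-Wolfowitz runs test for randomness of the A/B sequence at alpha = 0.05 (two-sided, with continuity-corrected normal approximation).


Step 1: Compute median = 23; label A = above, B = below.
Labels in order: ABBABAABAABB  (n_A = 6, n_B = 6)
Step 2: Count runs R = 8.
Step 3: Under H0 (random ordering), E[R] = 2*n_A*n_B/(n_A+n_B) + 1 = 2*6*6/12 + 1 = 7.0000.
        Var[R] = 2*n_A*n_B*(2*n_A*n_B - n_A - n_B) / ((n_A+n_B)^2 * (n_A+n_B-1)) = 4320/1584 = 2.7273.
        SD[R] = 1.6514.
Step 4: Continuity-corrected z = (R - 0.5 - E[R]) / SD[R] = (8 - 0.5 - 7.0000) / 1.6514 = 0.3028.
Step 5: Two-sided p-value via normal approximation = 2*(1 - Phi(|z|)) = 0.762069.
Step 6: alpha = 0.05. fail to reject H0.

R = 8, z = 0.3028, p = 0.762069, fail to reject H0.


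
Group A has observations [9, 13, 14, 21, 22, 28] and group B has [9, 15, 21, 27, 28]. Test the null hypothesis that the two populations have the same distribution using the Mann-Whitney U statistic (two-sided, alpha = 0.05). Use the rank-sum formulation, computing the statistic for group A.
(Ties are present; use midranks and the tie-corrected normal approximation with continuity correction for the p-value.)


Step 1: Combine and sort all 11 observations; assign midranks.
sorted (value, group): (9,X), (9,Y), (13,X), (14,X), (15,Y), (21,X), (21,Y), (22,X), (27,Y), (28,X), (28,Y)
ranks: 9->1.5, 9->1.5, 13->3, 14->4, 15->5, 21->6.5, 21->6.5, 22->8, 27->9, 28->10.5, 28->10.5
Step 2: Rank sum for X: R1 = 1.5 + 3 + 4 + 6.5 + 8 + 10.5 = 33.5.
Step 3: U_X = R1 - n1(n1+1)/2 = 33.5 - 6*7/2 = 33.5 - 21 = 12.5.
       U_Y = n1*n2 - U_X = 30 - 12.5 = 17.5.
Step 4: Ties are present, so use the tie-corrected normal approximation (with continuity correction) for the p-value.
Step 5: p-value = 0.713124; compare to alpha = 0.05. fail to reject H0.

U_X = 12.5, p = 0.713124, fail to reject H0 at alpha = 0.05.


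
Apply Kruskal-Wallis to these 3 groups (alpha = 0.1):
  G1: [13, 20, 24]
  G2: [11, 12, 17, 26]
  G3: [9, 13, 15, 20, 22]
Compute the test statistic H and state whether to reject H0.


Step 1: Combine all N = 12 observations and assign midranks.
sorted (value, group, rank): (9,G3,1), (11,G2,2), (12,G2,3), (13,G1,4.5), (13,G3,4.5), (15,G3,6), (17,G2,7), (20,G1,8.5), (20,G3,8.5), (22,G3,10), (24,G1,11), (26,G2,12)
Step 2: Sum ranks within each group.
R_1 = 24 (n_1 = 3)
R_2 = 24 (n_2 = 4)
R_3 = 30 (n_3 = 5)
Step 3: H = 12/(N(N+1)) * sum(R_i^2/n_i) - 3(N+1)
     = 12/(12*13) * (24^2/3 + 24^2/4 + 30^2/5) - 3*13
     = 0.076923 * 516 - 39
     = 0.692308.
Step 4: Ties present; correction factor C = 1 - 12/(12^3 - 12) = 0.993007. Corrected H = 0.692308 / 0.993007 = 0.697183.
Step 5: Under H0, H ~ chi^2(2); p-value = 0.705681.
Step 6: alpha = 0.1. fail to reject H0.

H = 0.6972, df = 2, p = 0.705681, fail to reject H0.


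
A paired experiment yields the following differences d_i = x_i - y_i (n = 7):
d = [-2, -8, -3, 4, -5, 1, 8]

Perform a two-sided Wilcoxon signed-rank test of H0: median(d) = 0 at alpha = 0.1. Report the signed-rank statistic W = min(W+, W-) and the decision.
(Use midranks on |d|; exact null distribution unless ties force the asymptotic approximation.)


Step 1: Drop any zero differences (none here) and take |d_i|.
|d| = [2, 8, 3, 4, 5, 1, 8]
Step 2: Midrank |d_i| (ties get averaged ranks).
ranks: |2|->2, |8|->6.5, |3|->3, |4|->4, |5|->5, |1|->1, |8|->6.5
Step 3: Attach original signs; sum ranks with positive sign and with negative sign.
W+ = 4 + 1 + 6.5 = 11.5
W- = 2 + 6.5 + 3 + 5 = 16.5
(Check: W+ + W- = 28 should equal n(n+1)/2 = 28.)
Step 4: Test statistic W = min(W+, W-) = 11.5.
Step 5: Ties in |d|, so use the tie-corrected normal approximation.
        E[W] = n(n+1)/4 = 7*8/4 = 14.
        Tie groups: |d|=8 (t=2); sum(t^3 - t) = 6.
        Var[W] = n(n+1)(2n+1)/24 - sum(t^3-t)/48 = 840/24 - 6/48 = 34.875.
        z = (W - E[W]) / sqrt(Var[W]) = (11.5 - 14) / 5.9055 = -0.4233.
        Two-sided p = 2*Phi(z) = 0.672052.
Step 6: alpha = 0.1. fail to reject H0.

W+ = 11.5, W- = 16.5, W = min = 11.5, p = 0.672052, fail to reject H0.


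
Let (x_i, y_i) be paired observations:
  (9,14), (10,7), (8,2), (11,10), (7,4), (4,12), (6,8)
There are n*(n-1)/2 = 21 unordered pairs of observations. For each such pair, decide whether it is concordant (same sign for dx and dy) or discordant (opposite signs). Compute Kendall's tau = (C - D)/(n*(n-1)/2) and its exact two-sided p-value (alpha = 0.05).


Step 1: Enumerate the 21 unordered pairs (i,j) with i<j and classify each by sign(x_j-x_i) * sign(y_j-y_i).
  (1,2):dx=+1,dy=-7->D; (1,3):dx=-1,dy=-12->C; (1,4):dx=+2,dy=-4->D; (1,5):dx=-2,dy=-10->C
  (1,6):dx=-5,dy=-2->C; (1,7):dx=-3,dy=-6->C; (2,3):dx=-2,dy=-5->C; (2,4):dx=+1,dy=+3->C
  (2,5):dx=-3,dy=-3->C; (2,6):dx=-6,dy=+5->D; (2,7):dx=-4,dy=+1->D; (3,4):dx=+3,dy=+8->C
  (3,5):dx=-1,dy=+2->D; (3,6):dx=-4,dy=+10->D; (3,7):dx=-2,dy=+6->D; (4,5):dx=-4,dy=-6->C
  (4,6):dx=-7,dy=+2->D; (4,7):dx=-5,dy=-2->C; (5,6):dx=-3,dy=+8->D; (5,7):dx=-1,dy=+4->D
  (6,7):dx=+2,dy=-4->D
Step 2: C = 10, D = 11, total pairs = 21.
Step 3: tau = (C - D)/(n(n-1)/2) = (10 - 11)/21 = -0.047619.
Step 4: Exact two-sided p-value (enumerate n! = 5040 permutations of y under H0): p = 1.000000.
Step 5: alpha = 0.05. fail to reject H0.

tau_b = -0.0476 (C=10, D=11), p = 1.000000, fail to reject H0.


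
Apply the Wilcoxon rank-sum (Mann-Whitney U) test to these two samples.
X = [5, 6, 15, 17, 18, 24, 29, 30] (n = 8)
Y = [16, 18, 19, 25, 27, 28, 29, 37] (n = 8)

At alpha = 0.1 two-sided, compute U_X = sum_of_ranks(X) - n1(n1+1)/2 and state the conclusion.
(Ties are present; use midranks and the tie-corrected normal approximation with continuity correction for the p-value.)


Step 1: Combine and sort all 16 observations; assign midranks.
sorted (value, group): (5,X), (6,X), (15,X), (16,Y), (17,X), (18,X), (18,Y), (19,Y), (24,X), (25,Y), (27,Y), (28,Y), (29,X), (29,Y), (30,X), (37,Y)
ranks: 5->1, 6->2, 15->3, 16->4, 17->5, 18->6.5, 18->6.5, 19->8, 24->9, 25->10, 27->11, 28->12, 29->13.5, 29->13.5, 30->15, 37->16
Step 2: Rank sum for X: R1 = 1 + 2 + 3 + 5 + 6.5 + 9 + 13.5 + 15 = 55.
Step 3: U_X = R1 - n1(n1+1)/2 = 55 - 8*9/2 = 55 - 36 = 19.
       U_Y = n1*n2 - U_X = 64 - 19 = 45.
Step 4: Ties are present, so use the tie-corrected normal approximation (with continuity correction) for the p-value.
Step 5: p-value = 0.188612; compare to alpha = 0.1. fail to reject H0.

U_X = 19, p = 0.188612, fail to reject H0 at alpha = 0.1.


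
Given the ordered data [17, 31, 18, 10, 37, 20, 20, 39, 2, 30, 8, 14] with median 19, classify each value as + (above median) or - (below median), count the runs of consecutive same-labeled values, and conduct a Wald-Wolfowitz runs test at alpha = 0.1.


Step 1: Compute median = 19; label A = above, B = below.
Labels in order: BABBAAAABABB  (n_A = 6, n_B = 6)
Step 2: Count runs R = 7.
Step 3: Under H0 (random ordering), E[R] = 2*n_A*n_B/(n_A+n_B) + 1 = 2*6*6/12 + 1 = 7.0000.
        Var[R] = 2*n_A*n_B*(2*n_A*n_B - n_A - n_B) / ((n_A+n_B)^2 * (n_A+n_B-1)) = 4320/1584 = 2.7273.
        SD[R] = 1.6514.
Step 4: R = E[R], so z = 0 with no continuity correction.
Step 5: Two-sided p-value via normal approximation = 2*(1 - Phi(|z|)) = 1.000000.
Step 6: alpha = 0.1. fail to reject H0.

R = 7, z = 0.0000, p = 1.000000, fail to reject H0.


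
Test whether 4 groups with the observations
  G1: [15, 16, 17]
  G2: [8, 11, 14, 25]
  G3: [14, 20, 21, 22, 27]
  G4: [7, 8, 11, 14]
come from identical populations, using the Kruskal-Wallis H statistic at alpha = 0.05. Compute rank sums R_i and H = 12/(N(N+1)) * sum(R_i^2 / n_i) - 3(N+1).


Step 1: Combine all N = 16 observations and assign midranks.
sorted (value, group, rank): (7,G4,1), (8,G2,2.5), (8,G4,2.5), (11,G2,4.5), (11,G4,4.5), (14,G2,7), (14,G3,7), (14,G4,7), (15,G1,9), (16,G1,10), (17,G1,11), (20,G3,12), (21,G3,13), (22,G3,14), (25,G2,15), (27,G3,16)
Step 2: Sum ranks within each group.
R_1 = 30 (n_1 = 3)
R_2 = 29 (n_2 = 4)
R_3 = 62 (n_3 = 5)
R_4 = 15 (n_4 = 4)
Step 3: H = 12/(N(N+1)) * sum(R_i^2/n_i) - 3(N+1)
     = 12/(16*17) * (30^2/3 + 29^2/4 + 62^2/5 + 15^2/4) - 3*17
     = 0.044118 * 1335.3 - 51
     = 7.910294.
Step 4: Ties present; correction factor C = 1 - 36/(16^3 - 16) = 0.991176. Corrected H = 7.910294 / 0.991176 = 7.980712.
Step 5: Under H0, H ~ chi^2(3); p-value = 0.046412.
Step 6: alpha = 0.05. reject H0.

H = 7.9807, df = 3, p = 0.046412, reject H0.


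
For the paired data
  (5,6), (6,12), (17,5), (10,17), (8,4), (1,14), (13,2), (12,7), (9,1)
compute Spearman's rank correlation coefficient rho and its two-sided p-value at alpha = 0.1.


Step 1: Rank x and y separately (midranks; no ties here).
rank(x): 5->2, 6->3, 17->9, 10->6, 8->4, 1->1, 13->8, 12->7, 9->5
rank(y): 6->5, 12->7, 5->4, 17->9, 4->3, 14->8, 2->2, 7->6, 1->1
Step 2: d_i = R_x(i) - R_y(i); compute d_i^2.
  (2-5)^2=9, (3-7)^2=16, (9-4)^2=25, (6-9)^2=9, (4-3)^2=1, (1-8)^2=49, (8-2)^2=36, (7-6)^2=1, (5-1)^2=16
sum(d^2) = 162.
Step 3: rho = 1 - 6*162 / (9*(9^2 - 1)) = 1 - 972/720 = -0.350000.
Step 4: Under H0, t = rho * sqrt((n-2)/(1-rho^2)) = -0.9885 ~ t(7).
Step 5: Two-sided p-value from the t-distribution with 7 df = 0.355820.
Step 6: alpha = 0.1. fail to reject H0.

rho = -0.3500, p = 0.355820, fail to reject H0 at alpha = 0.1.


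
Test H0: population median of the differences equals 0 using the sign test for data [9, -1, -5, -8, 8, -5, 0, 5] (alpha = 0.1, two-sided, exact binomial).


Step 1: Discard zero differences. Original n = 8; n_eff = number of nonzero differences = 7.
Nonzero differences (with sign): +9, -1, -5, -8, +8, -5, +5
Step 2: Count signs: positive = 3, negative = 4.
Step 3: Under H0: P(positive) = 0.5, so the number of positives S ~ Bin(7, 0.5).
Step 4: Two-sided exact p-value = sum of Bin(7,0.5) probabilities at or below the observed probability = 1.000000.
Step 5: alpha = 0.1. fail to reject H0.

n_eff = 7, pos = 3, neg = 4, p = 1.000000, fail to reject H0.


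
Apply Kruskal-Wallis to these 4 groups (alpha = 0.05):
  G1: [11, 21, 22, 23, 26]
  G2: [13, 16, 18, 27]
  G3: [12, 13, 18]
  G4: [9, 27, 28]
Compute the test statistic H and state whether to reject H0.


Step 1: Combine all N = 15 observations and assign midranks.
sorted (value, group, rank): (9,G4,1), (11,G1,2), (12,G3,3), (13,G2,4.5), (13,G3,4.5), (16,G2,6), (18,G2,7.5), (18,G3,7.5), (21,G1,9), (22,G1,10), (23,G1,11), (26,G1,12), (27,G2,13.5), (27,G4,13.5), (28,G4,15)
Step 2: Sum ranks within each group.
R_1 = 44 (n_1 = 5)
R_2 = 31.5 (n_2 = 4)
R_3 = 15 (n_3 = 3)
R_4 = 29.5 (n_4 = 3)
Step 3: H = 12/(N(N+1)) * sum(R_i^2/n_i) - 3(N+1)
     = 12/(15*16) * (44^2/5 + 31.5^2/4 + 15^2/3 + 29.5^2/3) - 3*16
     = 0.050000 * 1000.35 - 48
     = 2.017292.
Step 4: Ties present; correction factor C = 1 - 18/(15^3 - 15) = 0.994643. Corrected H = 2.017292 / 0.994643 = 2.028157.
Step 5: Under H0, H ~ chi^2(3); p-value = 0.566583.
Step 6: alpha = 0.05. fail to reject H0.

H = 2.0282, df = 3, p = 0.566583, fail to reject H0.


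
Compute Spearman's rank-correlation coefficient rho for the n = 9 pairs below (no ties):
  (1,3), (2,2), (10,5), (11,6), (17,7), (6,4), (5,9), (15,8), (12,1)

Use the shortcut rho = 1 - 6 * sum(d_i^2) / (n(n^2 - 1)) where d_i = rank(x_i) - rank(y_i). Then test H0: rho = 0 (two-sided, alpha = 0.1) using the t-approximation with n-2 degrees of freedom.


Step 1: Rank x and y separately (midranks; no ties here).
rank(x): 1->1, 2->2, 10->5, 11->6, 17->9, 6->4, 5->3, 15->8, 12->7
rank(y): 3->3, 2->2, 5->5, 6->6, 7->7, 4->4, 9->9, 8->8, 1->1
Step 2: d_i = R_x(i) - R_y(i); compute d_i^2.
  (1-3)^2=4, (2-2)^2=0, (5-5)^2=0, (6-6)^2=0, (9-7)^2=4, (4-4)^2=0, (3-9)^2=36, (8-8)^2=0, (7-1)^2=36
sum(d^2) = 80.
Step 3: rho = 1 - 6*80 / (9*(9^2 - 1)) = 1 - 480/720 = 0.333333.
Step 4: Under H0, t = rho * sqrt((n-2)/(1-rho^2)) = 0.9354 ~ t(7).
Step 5: Two-sided p-value from the t-distribution with 7 df = 0.380713.
Step 6: alpha = 0.1. fail to reject H0.

rho = 0.3333, p = 0.380713, fail to reject H0 at alpha = 0.1.


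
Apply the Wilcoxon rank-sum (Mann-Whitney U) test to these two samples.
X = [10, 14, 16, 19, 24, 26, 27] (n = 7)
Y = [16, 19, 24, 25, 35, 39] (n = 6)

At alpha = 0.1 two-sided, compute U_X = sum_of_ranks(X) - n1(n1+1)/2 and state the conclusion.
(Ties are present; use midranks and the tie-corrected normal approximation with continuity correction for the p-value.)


Step 1: Combine and sort all 13 observations; assign midranks.
sorted (value, group): (10,X), (14,X), (16,X), (16,Y), (19,X), (19,Y), (24,X), (24,Y), (25,Y), (26,X), (27,X), (35,Y), (39,Y)
ranks: 10->1, 14->2, 16->3.5, 16->3.5, 19->5.5, 19->5.5, 24->7.5, 24->7.5, 25->9, 26->10, 27->11, 35->12, 39->13
Step 2: Rank sum for X: R1 = 1 + 2 + 3.5 + 5.5 + 7.5 + 10 + 11 = 40.5.
Step 3: U_X = R1 - n1(n1+1)/2 = 40.5 - 7*8/2 = 40.5 - 28 = 12.5.
       U_Y = n1*n2 - U_X = 42 - 12.5 = 29.5.
Step 4: Ties are present, so use the tie-corrected normal approximation (with continuity correction) for the p-value.
Step 5: p-value = 0.251135; compare to alpha = 0.1. fail to reject H0.

U_X = 12.5, p = 0.251135, fail to reject H0 at alpha = 0.1.


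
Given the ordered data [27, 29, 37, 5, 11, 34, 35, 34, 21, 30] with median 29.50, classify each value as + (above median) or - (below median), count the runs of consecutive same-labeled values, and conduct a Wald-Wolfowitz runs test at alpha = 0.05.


Step 1: Compute median = 29.50; label A = above, B = below.
Labels in order: BBABBAAABA  (n_A = 5, n_B = 5)
Step 2: Count runs R = 6.
Step 3: Under H0 (random ordering), E[R] = 2*n_A*n_B/(n_A+n_B) + 1 = 2*5*5/10 + 1 = 6.0000.
        Var[R] = 2*n_A*n_B*(2*n_A*n_B - n_A - n_B) / ((n_A+n_B)^2 * (n_A+n_B-1)) = 2000/900 = 2.2222.
        SD[R] = 1.4907.
Step 4: R = E[R], so z = 0 with no continuity correction.
Step 5: Two-sided p-value via normal approximation = 2*(1 - Phi(|z|)) = 1.000000.
Step 6: alpha = 0.05. fail to reject H0.

R = 6, z = 0.0000, p = 1.000000, fail to reject H0.


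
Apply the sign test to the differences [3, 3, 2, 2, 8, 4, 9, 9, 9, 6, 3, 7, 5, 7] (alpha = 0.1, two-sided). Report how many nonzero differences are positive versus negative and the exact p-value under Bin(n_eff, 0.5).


Step 1: Discard zero differences. Original n = 14; n_eff = number of nonzero differences = 14.
Nonzero differences (with sign): +3, +3, +2, +2, +8, +4, +9, +9, +9, +6, +3, +7, +5, +7
Step 2: Count signs: positive = 14, negative = 0.
Step 3: Under H0: P(positive) = 0.5, so the number of positives S ~ Bin(14, 0.5).
Step 4: Two-sided exact p-value = sum of Bin(14,0.5) probabilities at or below the observed probability = 0.000122.
Step 5: alpha = 0.1. reject H0.

n_eff = 14, pos = 14, neg = 0, p = 0.000122, reject H0.


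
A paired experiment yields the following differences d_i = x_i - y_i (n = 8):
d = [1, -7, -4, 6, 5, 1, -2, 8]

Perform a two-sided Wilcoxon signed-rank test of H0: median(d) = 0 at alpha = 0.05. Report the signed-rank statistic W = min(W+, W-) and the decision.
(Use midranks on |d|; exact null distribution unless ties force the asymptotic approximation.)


Step 1: Drop any zero differences (none here) and take |d_i|.
|d| = [1, 7, 4, 6, 5, 1, 2, 8]
Step 2: Midrank |d_i| (ties get averaged ranks).
ranks: |1|->1.5, |7|->7, |4|->4, |6|->6, |5|->5, |1|->1.5, |2|->3, |8|->8
Step 3: Attach original signs; sum ranks with positive sign and with negative sign.
W+ = 1.5 + 6 + 5 + 1.5 + 8 = 22
W- = 7 + 4 + 3 = 14
(Check: W+ + W- = 36 should equal n(n+1)/2 = 36.)
Step 4: Test statistic W = min(W+, W-) = 14.
Step 5: Ties in |d|, so use the tie-corrected normal approximation.
        E[W] = n(n+1)/4 = 8*9/4 = 18.
        Tie groups: |d|=1 (t=2); sum(t^3 - t) = 6.
        Var[W] = n(n+1)(2n+1)/24 - sum(t^3-t)/48 = 1224/24 - 6/48 = 50.875.
        z = (W - E[W]) / sqrt(Var[W]) = (14 - 18) / 7.1327 = -0.5608.
        Two-sided p = 2*Phi(z) = 0.574934.
Step 6: alpha = 0.05. fail to reject H0.

W+ = 22, W- = 14, W = min = 14, p = 0.574934, fail to reject H0.


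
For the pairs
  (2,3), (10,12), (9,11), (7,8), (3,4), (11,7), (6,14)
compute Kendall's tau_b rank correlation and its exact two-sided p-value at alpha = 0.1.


Step 1: Enumerate the 21 unordered pairs (i,j) with i<j and classify each by sign(x_j-x_i) * sign(y_j-y_i).
  (1,2):dx=+8,dy=+9->C; (1,3):dx=+7,dy=+8->C; (1,4):dx=+5,dy=+5->C; (1,5):dx=+1,dy=+1->C
  (1,6):dx=+9,dy=+4->C; (1,7):dx=+4,dy=+11->C; (2,3):dx=-1,dy=-1->C; (2,4):dx=-3,dy=-4->C
  (2,5):dx=-7,dy=-8->C; (2,6):dx=+1,dy=-5->D; (2,7):dx=-4,dy=+2->D; (3,4):dx=-2,dy=-3->C
  (3,5):dx=-6,dy=-7->C; (3,6):dx=+2,dy=-4->D; (3,7):dx=-3,dy=+3->D; (4,5):dx=-4,dy=-4->C
  (4,6):dx=+4,dy=-1->D; (4,7):dx=-1,dy=+6->D; (5,6):dx=+8,dy=+3->C; (5,7):dx=+3,dy=+10->C
  (6,7):dx=-5,dy=+7->D
Step 2: C = 14, D = 7, total pairs = 21.
Step 3: tau = (C - D)/(n(n-1)/2) = (14 - 7)/21 = 0.333333.
Step 4: Exact two-sided p-value (enumerate n! = 5040 permutations of y under H0): p = 0.381349.
Step 5: alpha = 0.1. fail to reject H0.

tau_b = 0.3333 (C=14, D=7), p = 0.381349, fail to reject H0.


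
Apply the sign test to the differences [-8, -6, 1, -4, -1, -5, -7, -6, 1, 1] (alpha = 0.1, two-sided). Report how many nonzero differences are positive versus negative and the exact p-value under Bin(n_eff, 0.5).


Step 1: Discard zero differences. Original n = 10; n_eff = number of nonzero differences = 10.
Nonzero differences (with sign): -8, -6, +1, -4, -1, -5, -7, -6, +1, +1
Step 2: Count signs: positive = 3, negative = 7.
Step 3: Under H0: P(positive) = 0.5, so the number of positives S ~ Bin(10, 0.5).
Step 4: Two-sided exact p-value = sum of Bin(10,0.5) probabilities at or below the observed probability = 0.343750.
Step 5: alpha = 0.1. fail to reject H0.

n_eff = 10, pos = 3, neg = 7, p = 0.343750, fail to reject H0.


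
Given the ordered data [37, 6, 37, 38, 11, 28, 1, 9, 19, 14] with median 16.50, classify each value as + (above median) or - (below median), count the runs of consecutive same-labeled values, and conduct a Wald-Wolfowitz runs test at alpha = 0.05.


Step 1: Compute median = 16.50; label A = above, B = below.
Labels in order: ABAABABBAB  (n_A = 5, n_B = 5)
Step 2: Count runs R = 8.
Step 3: Under H0 (random ordering), E[R] = 2*n_A*n_B/(n_A+n_B) + 1 = 2*5*5/10 + 1 = 6.0000.
        Var[R] = 2*n_A*n_B*(2*n_A*n_B - n_A - n_B) / ((n_A+n_B)^2 * (n_A+n_B-1)) = 2000/900 = 2.2222.
        SD[R] = 1.4907.
Step 4: Continuity-corrected z = (R - 0.5 - E[R]) / SD[R] = (8 - 0.5 - 6.0000) / 1.4907 = 1.0062.
Step 5: Two-sided p-value via normal approximation = 2*(1 - Phi(|z|)) = 0.314305.
Step 6: alpha = 0.05. fail to reject H0.

R = 8, z = 1.0062, p = 0.314305, fail to reject H0.


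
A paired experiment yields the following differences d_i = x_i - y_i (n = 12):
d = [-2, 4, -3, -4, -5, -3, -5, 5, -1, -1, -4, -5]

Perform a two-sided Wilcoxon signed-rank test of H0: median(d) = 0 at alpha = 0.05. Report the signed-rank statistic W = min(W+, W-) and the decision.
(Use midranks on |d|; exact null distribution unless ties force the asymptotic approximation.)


Step 1: Drop any zero differences (none here) and take |d_i|.
|d| = [2, 4, 3, 4, 5, 3, 5, 5, 1, 1, 4, 5]
Step 2: Midrank |d_i| (ties get averaged ranks).
ranks: |2|->3, |4|->7, |3|->4.5, |4|->7, |5|->10.5, |3|->4.5, |5|->10.5, |5|->10.5, |1|->1.5, |1|->1.5, |4|->7, |5|->10.5
Step 3: Attach original signs; sum ranks with positive sign and with negative sign.
W+ = 7 + 10.5 = 17.5
W- = 3 + 4.5 + 7 + 10.5 + 4.5 + 10.5 + 1.5 + 1.5 + 7 + 10.5 = 60.5
(Check: W+ + W- = 78 should equal n(n+1)/2 = 78.)
Step 4: Test statistic W = min(W+, W-) = 17.5.
Step 5: Ties in |d|, so use the tie-corrected normal approximation.
        E[W] = n(n+1)/4 = 12*13/4 = 39.
        Tie groups: |d|=1 (t=2), |d|=3 (t=2), |d|=4 (t=3), |d|=5 (t=4); sum(t^3 - t) = 96.
        Var[W] = n(n+1)(2n+1)/24 - sum(t^3-t)/48 = 3900/24 - 96/48 = 160.5.
        z = (W - E[W]) / sqrt(Var[W]) = (17.5 - 39) / 12.6689 = -1.6971.
        Two-sided p = 2*Phi(z) = 0.089683.
Step 6: alpha = 0.05. fail to reject H0.

W+ = 17.5, W- = 60.5, W = min = 17.5, p = 0.089683, fail to reject H0.


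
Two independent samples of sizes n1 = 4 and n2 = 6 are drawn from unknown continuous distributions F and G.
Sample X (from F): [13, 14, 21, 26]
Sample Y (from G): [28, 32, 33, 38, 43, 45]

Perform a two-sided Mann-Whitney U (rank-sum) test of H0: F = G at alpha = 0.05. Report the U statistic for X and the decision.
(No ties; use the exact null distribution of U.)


Step 1: Combine and sort all 10 observations; assign midranks.
sorted (value, group): (13,X), (14,X), (21,X), (26,X), (28,Y), (32,Y), (33,Y), (38,Y), (43,Y), (45,Y)
ranks: 13->1, 14->2, 21->3, 26->4, 28->5, 32->6, 33->7, 38->8, 43->9, 45->10
Step 2: Rank sum for X: R1 = 1 + 2 + 3 + 4 = 10.
Step 3: U_X = R1 - n1(n1+1)/2 = 10 - 4*5/2 = 10 - 10 = 0.
       U_Y = n1*n2 - U_X = 24 - 0 = 24.
Step 4: No ties, so the exact null distribution of U (based on enumerating the C(10,4) = 210 equally likely rank assignments) gives the two-sided p-value.
Step 5: p-value = 0.009524; compare to alpha = 0.05. reject H0.

U_X = 0, p = 0.009524, reject H0 at alpha = 0.05.
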